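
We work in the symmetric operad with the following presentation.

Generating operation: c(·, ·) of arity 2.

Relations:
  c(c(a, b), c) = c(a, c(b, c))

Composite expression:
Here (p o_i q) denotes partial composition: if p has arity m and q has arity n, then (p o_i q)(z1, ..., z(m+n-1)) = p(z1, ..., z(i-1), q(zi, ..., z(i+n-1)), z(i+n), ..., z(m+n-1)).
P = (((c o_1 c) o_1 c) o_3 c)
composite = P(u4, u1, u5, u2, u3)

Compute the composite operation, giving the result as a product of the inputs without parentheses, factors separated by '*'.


u4 * u1 * u5 * u2 * u3

Under associativity of c, the answer is the u's in reading order.
c(u4, u1) reduces to u4 * u1
c(u5, u2) reduces to u5 * u2
c(c(u4, u1), c(u5, u2)) reduces to u4 * u1 * u5 * u2
c(c(c(u4, u1), c(u5, u2)), u3) reduces to u4 * u1 * u5 * u2 * u3


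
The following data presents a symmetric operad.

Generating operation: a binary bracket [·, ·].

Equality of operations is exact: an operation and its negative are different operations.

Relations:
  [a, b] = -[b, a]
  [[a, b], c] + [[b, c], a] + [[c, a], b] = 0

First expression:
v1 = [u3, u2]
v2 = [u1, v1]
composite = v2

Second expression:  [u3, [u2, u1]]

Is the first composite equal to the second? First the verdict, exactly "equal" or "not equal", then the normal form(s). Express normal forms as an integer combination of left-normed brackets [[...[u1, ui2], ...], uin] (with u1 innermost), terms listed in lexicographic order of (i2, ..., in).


not equal: they reduce to -[[u1, u2], u3] + [[u1, u3], u2] and [[u1, u2], u3]

The first composite normalizes to -[[u1, u2], u3] + [[u1, u3], u2]
The second composite normalizes to [[u1, u2], u3]
They disagree, so not equal.


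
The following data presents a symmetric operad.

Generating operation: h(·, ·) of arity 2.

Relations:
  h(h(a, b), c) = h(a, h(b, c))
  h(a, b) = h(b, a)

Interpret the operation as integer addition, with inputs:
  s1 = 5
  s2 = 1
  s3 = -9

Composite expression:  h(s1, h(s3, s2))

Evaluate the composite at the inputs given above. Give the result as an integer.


-3


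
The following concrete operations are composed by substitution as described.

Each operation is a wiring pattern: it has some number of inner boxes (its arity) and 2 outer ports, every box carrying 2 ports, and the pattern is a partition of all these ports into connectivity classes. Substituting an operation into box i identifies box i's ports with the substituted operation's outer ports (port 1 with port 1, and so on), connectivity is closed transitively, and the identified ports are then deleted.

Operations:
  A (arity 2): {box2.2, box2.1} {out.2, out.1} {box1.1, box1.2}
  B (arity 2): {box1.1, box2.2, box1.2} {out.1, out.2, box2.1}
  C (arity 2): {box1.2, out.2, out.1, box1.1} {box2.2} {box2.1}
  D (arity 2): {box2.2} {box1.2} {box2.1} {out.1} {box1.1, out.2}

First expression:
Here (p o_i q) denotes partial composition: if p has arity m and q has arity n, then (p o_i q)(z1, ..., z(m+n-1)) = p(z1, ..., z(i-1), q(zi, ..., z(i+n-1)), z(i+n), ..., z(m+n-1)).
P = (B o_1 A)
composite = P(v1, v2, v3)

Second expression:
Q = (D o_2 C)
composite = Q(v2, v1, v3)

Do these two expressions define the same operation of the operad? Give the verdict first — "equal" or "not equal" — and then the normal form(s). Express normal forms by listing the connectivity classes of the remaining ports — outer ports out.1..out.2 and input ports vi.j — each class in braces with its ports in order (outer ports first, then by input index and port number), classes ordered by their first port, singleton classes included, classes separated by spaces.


not equal: they reduce to {out.1, out.2, v3.1} {v1.1, v1.2} {v2.1, v2.2} {v3.2} and {out.1} {out.2, v2.1} {v1.1, v1.2} {v2.2} {v3.1} {v3.2}

The first composite normalizes to {out.1, out.2, v3.1} {v1.1, v1.2} {v2.1, v2.2} {v3.2}
The second composite normalizes to {out.1} {out.2, v2.1} {v1.1, v1.2} {v2.2} {v3.1} {v3.2}
They disagree, so not equal.


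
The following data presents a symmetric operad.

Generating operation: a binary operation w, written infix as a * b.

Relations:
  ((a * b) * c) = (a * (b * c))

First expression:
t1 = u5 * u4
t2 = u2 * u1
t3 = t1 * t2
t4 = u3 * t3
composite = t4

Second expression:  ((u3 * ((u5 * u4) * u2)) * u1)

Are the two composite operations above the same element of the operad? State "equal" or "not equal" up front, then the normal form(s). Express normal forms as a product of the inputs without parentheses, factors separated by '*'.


equal — both sides give u3 * u5 * u4 * u2 * u1

Reducing the first expression gives u3 * u5 * u4 * u2 * u1
Reducing the second expression gives u3 * u5 * u4 * u2 * u1
Same normal form: equal.


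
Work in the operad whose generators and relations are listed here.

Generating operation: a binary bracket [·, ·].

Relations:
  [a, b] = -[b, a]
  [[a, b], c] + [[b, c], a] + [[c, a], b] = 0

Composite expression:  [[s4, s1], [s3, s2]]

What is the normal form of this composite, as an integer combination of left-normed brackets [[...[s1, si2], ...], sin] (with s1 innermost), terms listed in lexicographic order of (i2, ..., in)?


[[[s1, s4], s2], s3] - [[[s1, s4], s3], s2]

A multilinear Lie element is pinned by s1-initial words (s1 innermost).
Composite bracket: [[s4, s1], [s3, s2]]
Each bracket splits as ab - ba, giving 8 signed words (2^3 = 8).
Keep just the words that open with s1:
  s1s4s2s3 appears with sign +1, giving the term +[[[s1, s4], s2], s3]
  s1s4s3s2 appears with sign -1, giving the term -[[[s1, s4], s3], s2]


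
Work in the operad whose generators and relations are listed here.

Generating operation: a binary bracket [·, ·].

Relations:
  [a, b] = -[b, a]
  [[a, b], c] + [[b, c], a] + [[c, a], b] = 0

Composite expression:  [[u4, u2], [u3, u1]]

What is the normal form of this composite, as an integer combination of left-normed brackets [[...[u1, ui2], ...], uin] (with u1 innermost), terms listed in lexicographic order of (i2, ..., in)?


-[[[u1, u3], u2], u4] + [[[u1, u3], u4], u2]

In the tensor algebra, words opening u1 carry the u1-anchored form.
Composite bracket: [[u4, u2], [u3, u1]]
Applying ab - ba throughout gives 8 signed words (2^3 = 8).
Coefficients come from the u1-initial words:
  sign of u1u3u2u4 is -1, so it contributes -[[[u1, u3], u2], u4]
  sign of u1u3u4u2 is +1, so it contributes +[[[u1, u3], u4], u2]


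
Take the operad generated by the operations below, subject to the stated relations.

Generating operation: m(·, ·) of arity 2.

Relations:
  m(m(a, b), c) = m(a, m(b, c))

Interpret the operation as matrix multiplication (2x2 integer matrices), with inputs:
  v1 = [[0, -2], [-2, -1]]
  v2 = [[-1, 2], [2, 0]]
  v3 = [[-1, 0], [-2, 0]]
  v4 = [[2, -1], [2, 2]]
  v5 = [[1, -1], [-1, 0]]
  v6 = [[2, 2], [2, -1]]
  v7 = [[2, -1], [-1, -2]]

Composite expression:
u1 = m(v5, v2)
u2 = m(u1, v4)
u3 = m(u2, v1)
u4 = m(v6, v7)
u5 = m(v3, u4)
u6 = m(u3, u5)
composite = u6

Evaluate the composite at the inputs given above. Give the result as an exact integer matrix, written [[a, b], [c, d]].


[[40, -120], [-56, 168]]


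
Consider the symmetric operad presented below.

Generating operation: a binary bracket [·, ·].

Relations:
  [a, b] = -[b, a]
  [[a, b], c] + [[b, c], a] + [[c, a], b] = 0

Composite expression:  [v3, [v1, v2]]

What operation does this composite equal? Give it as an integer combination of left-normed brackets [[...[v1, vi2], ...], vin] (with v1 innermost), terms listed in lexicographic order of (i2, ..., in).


-[[v1, v2], v3]

In the tensor algebra, words opening v1 carry the v1-anchored form.
Composite bracket: [v3, [v1, v2]]
Under [a, b] = ab - ba we get 4 signed associative words (2^2 = 4).
Words beginning with v1 determine it all:
  from v1v2v3, sign -1: term -[[v1, v2], v3]


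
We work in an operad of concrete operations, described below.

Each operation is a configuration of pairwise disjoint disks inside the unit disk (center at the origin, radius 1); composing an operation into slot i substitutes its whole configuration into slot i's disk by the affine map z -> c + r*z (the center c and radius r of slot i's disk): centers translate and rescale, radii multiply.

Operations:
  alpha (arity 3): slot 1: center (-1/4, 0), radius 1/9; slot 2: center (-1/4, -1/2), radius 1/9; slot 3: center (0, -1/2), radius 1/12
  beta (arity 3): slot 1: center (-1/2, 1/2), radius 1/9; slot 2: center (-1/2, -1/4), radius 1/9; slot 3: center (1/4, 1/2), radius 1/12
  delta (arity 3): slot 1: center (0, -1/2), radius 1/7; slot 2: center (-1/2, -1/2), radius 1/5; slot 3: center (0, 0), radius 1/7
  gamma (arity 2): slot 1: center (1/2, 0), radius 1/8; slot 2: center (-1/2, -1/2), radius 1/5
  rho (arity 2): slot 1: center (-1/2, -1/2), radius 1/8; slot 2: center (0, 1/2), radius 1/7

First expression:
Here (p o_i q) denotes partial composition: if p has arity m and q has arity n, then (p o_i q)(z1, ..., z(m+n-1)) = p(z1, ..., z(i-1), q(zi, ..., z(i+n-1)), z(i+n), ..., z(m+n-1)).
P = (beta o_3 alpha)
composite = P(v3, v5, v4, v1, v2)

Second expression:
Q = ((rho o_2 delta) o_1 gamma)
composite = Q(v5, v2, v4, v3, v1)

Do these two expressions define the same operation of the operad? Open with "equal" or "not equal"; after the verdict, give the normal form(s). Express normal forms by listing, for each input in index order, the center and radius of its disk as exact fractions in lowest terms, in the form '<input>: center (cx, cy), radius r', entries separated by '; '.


Normal form of the first expression: v1: center (11/48, 11/24), radius 1/108; v2: center (1/4, 11/24), radius 1/144; v3: center (-1/2, 1/2), radius 1/9; v4: center (11/48, 1/2), radius 1/108; v5: center (-1/2, -1/4), radius 1/9
Normal form of the second expression: v1: center (0, 1/2), radius 1/49; v2: center (-9/16, -9/16), radius 1/40; v3: center (-1/14, 3/7), radius 1/35; v4: center (0, 3/7), radius 1/49; v5: center (-7/16, -1/2), radius 1/64
No match — not equal.

not equal: they reduce to v1: center (11/48, 11/24), radius 1/108; v2: center (1/4, 11/24), radius 1/144; v3: center (-1/2, 1/2), radius 1/9; v4: center (11/48, 1/2), radius 1/108; v5: center (-1/2, -1/4), radius 1/9 and v1: center (0, 1/2), radius 1/49; v2: center (-9/16, -9/16), radius 1/40; v3: center (-1/14, 3/7), radius 1/35; v4: center (0, 3/7), radius 1/49; v5: center (-7/16, -1/2), radius 1/64


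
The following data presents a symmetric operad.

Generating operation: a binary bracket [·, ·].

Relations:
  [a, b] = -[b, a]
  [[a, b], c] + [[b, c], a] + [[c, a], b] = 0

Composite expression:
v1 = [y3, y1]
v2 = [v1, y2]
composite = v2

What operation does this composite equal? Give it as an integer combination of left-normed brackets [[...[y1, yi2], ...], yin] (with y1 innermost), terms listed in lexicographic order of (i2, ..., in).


-[[y1, y3], y2]

In the tensor algebra, words opening y1 carry the y1-anchored form.
Composite bracket: [[y3, y1], y2]
Applying ab - ba throughout gives 4 signed words (2^2 = 4).
Coefficients come from the y1-initial words:
  word y1y3y2 has sign -1, contributing -[[y1, y3], y2]


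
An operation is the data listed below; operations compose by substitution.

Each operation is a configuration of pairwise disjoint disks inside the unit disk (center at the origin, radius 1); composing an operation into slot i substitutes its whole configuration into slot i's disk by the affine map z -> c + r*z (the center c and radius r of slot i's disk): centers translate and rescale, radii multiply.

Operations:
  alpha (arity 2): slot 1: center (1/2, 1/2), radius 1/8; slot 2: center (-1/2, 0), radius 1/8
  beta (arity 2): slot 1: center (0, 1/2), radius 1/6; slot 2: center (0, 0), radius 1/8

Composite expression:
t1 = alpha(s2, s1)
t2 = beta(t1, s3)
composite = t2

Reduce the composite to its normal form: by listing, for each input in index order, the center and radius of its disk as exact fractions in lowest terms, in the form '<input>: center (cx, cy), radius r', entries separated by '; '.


s1: center (-1/12, 1/2), radius 1/48; s2: center (1/12, 7/12), radius 1/48; s3: center (0, 0), radius 1/8


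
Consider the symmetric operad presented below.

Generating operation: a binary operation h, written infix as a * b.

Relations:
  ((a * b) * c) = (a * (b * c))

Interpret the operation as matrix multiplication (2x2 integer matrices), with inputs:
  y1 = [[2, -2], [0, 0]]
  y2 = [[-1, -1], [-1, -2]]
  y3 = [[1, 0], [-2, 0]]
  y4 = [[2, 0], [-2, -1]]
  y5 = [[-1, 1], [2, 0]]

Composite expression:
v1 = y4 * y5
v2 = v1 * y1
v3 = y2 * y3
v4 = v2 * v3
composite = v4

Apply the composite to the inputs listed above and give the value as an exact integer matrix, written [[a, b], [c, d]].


(y4 * y5) = [[-2, 2], [0, -2]]
((y4 * y5) * y1) = [[-4, 4], [0, 0]]
(y2 * y3) = [[1, 0], [3, 0]]
(((y4 * y5) * y1) * (y2 * y3)) = [[8, 0], [0, 0]]

[[8, 0], [0, 0]]


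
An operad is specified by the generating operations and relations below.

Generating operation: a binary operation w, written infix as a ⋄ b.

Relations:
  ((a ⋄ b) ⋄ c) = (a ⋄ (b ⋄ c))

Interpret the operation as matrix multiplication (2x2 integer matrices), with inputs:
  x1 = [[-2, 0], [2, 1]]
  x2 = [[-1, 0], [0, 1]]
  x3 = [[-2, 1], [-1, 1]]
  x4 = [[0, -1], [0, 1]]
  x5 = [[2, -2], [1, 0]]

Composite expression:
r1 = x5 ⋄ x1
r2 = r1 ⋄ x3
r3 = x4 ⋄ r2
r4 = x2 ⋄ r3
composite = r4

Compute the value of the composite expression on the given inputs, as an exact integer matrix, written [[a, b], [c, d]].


(x5 ⋄ x1) = [[-8, -2], [-2, 0]]
((x5 ⋄ x1) ⋄ x3) = [[18, -10], [4, -2]]
(x4 ⋄ ((x5 ⋄ x1) ⋄ x3)) = [[-4, 2], [4, -2]]
(x2 ⋄ (x4 ⋄ ((x5 ⋄ x1) ⋄ x3))) = [[4, -2], [4, -2]]

[[4, -2], [4, -2]]


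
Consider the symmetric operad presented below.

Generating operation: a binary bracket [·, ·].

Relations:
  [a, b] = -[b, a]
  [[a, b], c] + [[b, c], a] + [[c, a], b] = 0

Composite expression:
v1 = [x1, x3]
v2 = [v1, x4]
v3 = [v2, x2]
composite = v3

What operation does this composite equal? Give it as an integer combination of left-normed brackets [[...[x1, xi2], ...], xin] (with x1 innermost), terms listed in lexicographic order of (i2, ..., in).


Left-normed coefficients sit on the x1-initial expansion words.
Composite bracket: [[[x1, x3], x4], x2]
Applying ab - ba throughout gives 8 signed words (2^3 = 8).
Coefficients come from the x1-initial words:
  x1x3x4x2 (sign +1) contributes +[[[x1, x3], x4], x2]

[[[x1, x3], x4], x2]


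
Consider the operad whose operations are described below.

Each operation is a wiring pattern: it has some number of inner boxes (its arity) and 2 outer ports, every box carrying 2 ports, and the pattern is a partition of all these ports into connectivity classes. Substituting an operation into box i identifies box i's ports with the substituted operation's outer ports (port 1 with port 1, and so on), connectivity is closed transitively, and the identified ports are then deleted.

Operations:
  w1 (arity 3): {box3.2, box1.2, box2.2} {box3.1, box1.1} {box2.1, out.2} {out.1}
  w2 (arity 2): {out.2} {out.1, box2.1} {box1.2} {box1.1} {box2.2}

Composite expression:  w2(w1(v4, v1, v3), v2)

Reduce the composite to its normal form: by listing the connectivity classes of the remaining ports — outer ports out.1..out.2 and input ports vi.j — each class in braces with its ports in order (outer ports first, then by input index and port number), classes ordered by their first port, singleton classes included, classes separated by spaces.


After gluing at w2, chains via deleted ports link the v-ports.
through w1, on inputs (v4, v1, v3): {out.1} {out.2, v1.1} {v1.2, v3.2, v4.2} {v3.1, v4.1} (out.j = stage outer ports)
through w2, on inputs (v4, v1, v3, v2): {out.1, v2.1} {out.2} {v1.1} {v1.2, v3.2, v4.2} {v2.2} {v3.1, v4.1} (out.j = stage outer ports)

{out.1, v2.1} {out.2} {v1.1} {v1.2, v3.2, v4.2} {v2.2} {v3.1, v4.1}


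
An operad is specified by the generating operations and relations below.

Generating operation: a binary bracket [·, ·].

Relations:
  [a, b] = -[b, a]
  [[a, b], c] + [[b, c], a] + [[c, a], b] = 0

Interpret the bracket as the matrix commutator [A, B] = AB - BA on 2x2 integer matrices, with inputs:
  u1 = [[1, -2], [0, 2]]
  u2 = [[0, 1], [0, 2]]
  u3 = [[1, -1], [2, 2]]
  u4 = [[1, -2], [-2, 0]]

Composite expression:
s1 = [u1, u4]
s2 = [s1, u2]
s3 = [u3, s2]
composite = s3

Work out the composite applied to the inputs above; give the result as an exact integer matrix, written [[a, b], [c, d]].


[u1, u4] = [[4, 4], [-2, -4]]
[[u1, u4], u2] = [[2, 16], [4, -2]]
[u3, [[u1, u4], u2]] = [[-36, -12], [12, 36]]

[[-36, -12], [12, 36]]


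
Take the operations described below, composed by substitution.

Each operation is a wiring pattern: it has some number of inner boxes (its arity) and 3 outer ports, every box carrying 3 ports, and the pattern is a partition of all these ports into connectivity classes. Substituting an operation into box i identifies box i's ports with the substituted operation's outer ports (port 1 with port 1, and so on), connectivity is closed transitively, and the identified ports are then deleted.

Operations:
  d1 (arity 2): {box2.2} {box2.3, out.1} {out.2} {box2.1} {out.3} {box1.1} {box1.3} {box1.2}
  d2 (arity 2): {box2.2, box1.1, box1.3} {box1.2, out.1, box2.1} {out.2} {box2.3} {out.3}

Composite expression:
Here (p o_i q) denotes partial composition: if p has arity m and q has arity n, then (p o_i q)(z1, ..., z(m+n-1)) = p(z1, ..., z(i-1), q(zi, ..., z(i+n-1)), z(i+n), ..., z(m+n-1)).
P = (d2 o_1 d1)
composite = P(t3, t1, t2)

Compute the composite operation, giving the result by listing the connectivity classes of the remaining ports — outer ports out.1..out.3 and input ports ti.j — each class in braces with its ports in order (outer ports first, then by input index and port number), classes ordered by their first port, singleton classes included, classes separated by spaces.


Substituting into d2 glues patterns; closure does the rest.
stage d1: inputs (t3, t1), connectivity {out.1, t1.3} {out.2} {out.3} {t1.1} {t1.2} {t3.1} {t3.2} {t3.3}, out.j its boundary
stage d2: inputs (t3, t1, t2), connectivity {out.1, t2.1} {out.2} {out.3} {t1.1} {t1.2} {t1.3, t2.2} {t2.3} {t3.1} {t3.2} {t3.3}, out.j its boundary

{out.1, t2.1} {out.2} {out.3} {t1.1} {t1.2} {t1.3, t2.2} {t2.3} {t3.1} {t3.2} {t3.3}


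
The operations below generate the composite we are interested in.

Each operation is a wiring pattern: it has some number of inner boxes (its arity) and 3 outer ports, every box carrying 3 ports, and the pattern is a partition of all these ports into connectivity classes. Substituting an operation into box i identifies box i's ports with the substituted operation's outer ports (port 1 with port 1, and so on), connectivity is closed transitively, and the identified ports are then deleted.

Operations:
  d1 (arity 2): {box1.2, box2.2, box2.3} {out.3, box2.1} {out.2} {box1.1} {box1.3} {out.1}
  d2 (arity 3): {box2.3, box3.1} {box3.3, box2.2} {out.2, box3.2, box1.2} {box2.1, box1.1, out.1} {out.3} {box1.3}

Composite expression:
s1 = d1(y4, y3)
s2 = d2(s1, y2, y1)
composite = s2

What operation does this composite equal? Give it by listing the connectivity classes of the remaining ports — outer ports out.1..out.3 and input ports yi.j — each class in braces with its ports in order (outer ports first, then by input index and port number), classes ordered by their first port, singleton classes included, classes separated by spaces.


{out.1, y2.1} {out.2, y1.2} {out.3} {y1.1, y2.3} {y1.3, y2.2} {y3.1} {y3.2, y3.3, y4.2} {y4.1} {y4.3}

After gluing at d2, chains via deleted ports link the y-ports.
after d1, the pattern on (y4, y3) reads {out.1} {out.2} {out.3, y3.1} {y3.2, y3.3, y4.2} {y4.1} {y4.3} (out.j = its outer ports)
after d2, the pattern on (y4, y3, y2, y1) reads {out.1, y2.1} {out.2, y1.2} {out.3} {y1.1, y2.3} {y1.3, y2.2} {y3.1} {y3.2, y3.3, y4.2} {y4.1} {y4.3} (out.j = its outer ports)


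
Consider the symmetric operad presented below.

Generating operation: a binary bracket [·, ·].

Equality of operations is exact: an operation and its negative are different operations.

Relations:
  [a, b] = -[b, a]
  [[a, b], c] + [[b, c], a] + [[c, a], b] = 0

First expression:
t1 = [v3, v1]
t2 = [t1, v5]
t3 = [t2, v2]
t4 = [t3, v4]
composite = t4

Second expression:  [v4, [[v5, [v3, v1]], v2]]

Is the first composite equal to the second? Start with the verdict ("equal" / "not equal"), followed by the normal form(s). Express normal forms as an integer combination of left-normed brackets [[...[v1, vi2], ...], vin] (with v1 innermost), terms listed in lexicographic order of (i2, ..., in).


The first expression reduces to -[[[[v1, v3], v5], v2], v4]
The second expression reduces to -[[[[v1, v3], v5], v2], v4]
One common form — equal.

equal; the common form is -[[[[v1, v3], v5], v2], v4]


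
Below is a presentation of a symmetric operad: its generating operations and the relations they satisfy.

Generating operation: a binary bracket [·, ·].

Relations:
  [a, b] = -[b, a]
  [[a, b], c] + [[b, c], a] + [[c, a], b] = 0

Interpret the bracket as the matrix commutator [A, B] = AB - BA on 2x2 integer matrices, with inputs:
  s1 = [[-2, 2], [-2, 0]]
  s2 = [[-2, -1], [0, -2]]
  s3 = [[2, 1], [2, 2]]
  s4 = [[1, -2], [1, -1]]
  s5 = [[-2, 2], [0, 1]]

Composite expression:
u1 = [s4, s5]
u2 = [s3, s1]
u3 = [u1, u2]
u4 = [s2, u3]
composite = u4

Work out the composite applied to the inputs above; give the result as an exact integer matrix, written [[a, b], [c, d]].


[s4, s5] = [[-2, -2], [-3, 2]]
[s3, s1] = [[-6, 2], [-4, 6]]
[[s4, s5], [s3, s1]] = [[14, -32], [20, -14]]
[s2, [[s4, s5], [s3, s1]]] = [[-20, 28], [0, 20]]

[[-20, 28], [0, 20]]


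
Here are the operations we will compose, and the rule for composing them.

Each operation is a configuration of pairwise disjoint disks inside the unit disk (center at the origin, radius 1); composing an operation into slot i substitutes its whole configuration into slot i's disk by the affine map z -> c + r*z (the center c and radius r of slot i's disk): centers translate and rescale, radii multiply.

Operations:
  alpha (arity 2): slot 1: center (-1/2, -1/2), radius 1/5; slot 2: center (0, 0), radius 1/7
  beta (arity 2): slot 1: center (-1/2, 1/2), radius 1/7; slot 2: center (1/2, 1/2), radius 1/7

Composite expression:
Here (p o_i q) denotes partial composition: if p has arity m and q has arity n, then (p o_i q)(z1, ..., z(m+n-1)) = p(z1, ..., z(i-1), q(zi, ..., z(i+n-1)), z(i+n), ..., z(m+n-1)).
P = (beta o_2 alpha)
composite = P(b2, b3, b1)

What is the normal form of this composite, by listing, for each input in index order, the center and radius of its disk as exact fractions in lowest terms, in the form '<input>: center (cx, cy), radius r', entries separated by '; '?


Below beta, radii multiply path by path; the b-disk centers shift.
b2: after 1 affine step, its disk has center (-1/2, 1/2), radius 1/7
b3: after 2 affine steps, its disk has center (3/7, 3/7), radius 1/35
b1: after 2 affine steps, its disk has center (1/2, 1/2), radius 1/49

b1: center (1/2, 1/2), radius 1/49; b2: center (-1/2, 1/2), radius 1/7; b3: center (3/7, 3/7), radius 1/35


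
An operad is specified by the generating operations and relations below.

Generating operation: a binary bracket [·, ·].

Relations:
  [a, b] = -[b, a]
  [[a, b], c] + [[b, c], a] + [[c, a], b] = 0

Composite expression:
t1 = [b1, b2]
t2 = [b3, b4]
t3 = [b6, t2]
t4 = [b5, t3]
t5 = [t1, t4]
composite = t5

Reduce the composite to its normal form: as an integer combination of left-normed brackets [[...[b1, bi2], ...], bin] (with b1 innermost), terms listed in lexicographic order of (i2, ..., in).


[[[[[b1, b2], b3], b4], b6], b5] - [[[[[b1, b2], b4], b3], b6], b5] - [[[[[b1, b2], b5], b3], b4], b6] + [[[[[b1, b2], b5], b4], b3], b6] + [[[[[b1, b2], b5], b6], b3], b4] - [[[[[b1, b2], b5], b6], b4], b3] - [[[[[b1, b2], b6], b3], b4], b5] + [[[[[b1, b2], b6], b4], b3], b5]

Expand each bracket as ab - ba; the b1-initial words give the coefficients.
Composite bracket: [[b1, b2], [b5, [b6, [b3, b4]]]]
Expanding via [a, b] = ab - ba: 32 signed words (2^5 = 32).
Keep just the words that open with b1:
  b1b2b3b4b6b5 (sign +1) contributes +[[[[[b1, b2], b3], b4], b6], b5]
  b1b2b4b3b6b5 (sign -1) contributes -[[[[[b1, b2], b4], b3], b6], b5]
  b1b2b5b3b4b6 (sign -1) contributes -[[[[[b1, b2], b5], b3], b4], b6]
  b1b2b5b4b3b6 (sign +1) contributes +[[[[[b1, b2], b5], b4], b3], b6]
  b1b2b5b6b3b4 (sign +1) contributes +[[[[[b1, b2], b5], b6], b3], b4]
  b1b2b5b6b4b3 (sign -1) contributes -[[[[[b1, b2], b5], b6], b4], b3]
  b1b2b6b3b4b5 (sign -1) contributes -[[[[[b1, b2], b6], b3], b4], b5]
  b1b2b6b4b3b5 (sign +1) contributes +[[[[[b1, b2], b6], b4], b3], b5]


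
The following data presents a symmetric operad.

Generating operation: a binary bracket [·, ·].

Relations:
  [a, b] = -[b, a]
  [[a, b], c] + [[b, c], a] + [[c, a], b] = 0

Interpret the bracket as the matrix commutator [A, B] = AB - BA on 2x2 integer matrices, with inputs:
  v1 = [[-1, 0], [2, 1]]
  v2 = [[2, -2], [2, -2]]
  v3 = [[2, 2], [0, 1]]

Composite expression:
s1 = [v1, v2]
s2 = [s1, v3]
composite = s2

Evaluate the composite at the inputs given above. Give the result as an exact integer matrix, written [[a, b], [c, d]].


[[-24, 12], [12, 24]]

[v1, v2] = [[4, 4], [12, -4]]
[[v1, v2], v3] = [[-24, 12], [12, 24]]


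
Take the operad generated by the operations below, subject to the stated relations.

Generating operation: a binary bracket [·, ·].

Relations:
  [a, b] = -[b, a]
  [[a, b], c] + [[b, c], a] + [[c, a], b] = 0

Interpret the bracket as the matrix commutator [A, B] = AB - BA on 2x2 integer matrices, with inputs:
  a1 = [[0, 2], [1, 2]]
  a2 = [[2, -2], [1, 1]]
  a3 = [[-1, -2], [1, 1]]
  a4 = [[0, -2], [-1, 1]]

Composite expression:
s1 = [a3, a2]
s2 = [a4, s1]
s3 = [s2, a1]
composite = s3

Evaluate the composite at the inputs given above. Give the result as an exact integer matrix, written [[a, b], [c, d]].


[[-12, -12], [-6, 12]]


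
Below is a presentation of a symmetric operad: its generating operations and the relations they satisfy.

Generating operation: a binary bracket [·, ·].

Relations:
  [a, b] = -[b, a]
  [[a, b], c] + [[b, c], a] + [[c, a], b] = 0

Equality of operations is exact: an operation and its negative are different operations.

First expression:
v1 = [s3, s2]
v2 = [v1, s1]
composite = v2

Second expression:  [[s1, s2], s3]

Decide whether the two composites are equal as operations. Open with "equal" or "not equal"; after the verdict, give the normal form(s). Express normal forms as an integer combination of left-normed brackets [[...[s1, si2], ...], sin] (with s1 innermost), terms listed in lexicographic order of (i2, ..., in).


not equal; the first gives [[s1, s2], s3] - [[s1, s3], s2] and the second [[s1, s2], s3]

Normal form of the first expression: [[s1, s2], s3] - [[s1, s3], s2]
Normal form of the second expression: [[s1, s2], s3]
Different reductions; not equal.


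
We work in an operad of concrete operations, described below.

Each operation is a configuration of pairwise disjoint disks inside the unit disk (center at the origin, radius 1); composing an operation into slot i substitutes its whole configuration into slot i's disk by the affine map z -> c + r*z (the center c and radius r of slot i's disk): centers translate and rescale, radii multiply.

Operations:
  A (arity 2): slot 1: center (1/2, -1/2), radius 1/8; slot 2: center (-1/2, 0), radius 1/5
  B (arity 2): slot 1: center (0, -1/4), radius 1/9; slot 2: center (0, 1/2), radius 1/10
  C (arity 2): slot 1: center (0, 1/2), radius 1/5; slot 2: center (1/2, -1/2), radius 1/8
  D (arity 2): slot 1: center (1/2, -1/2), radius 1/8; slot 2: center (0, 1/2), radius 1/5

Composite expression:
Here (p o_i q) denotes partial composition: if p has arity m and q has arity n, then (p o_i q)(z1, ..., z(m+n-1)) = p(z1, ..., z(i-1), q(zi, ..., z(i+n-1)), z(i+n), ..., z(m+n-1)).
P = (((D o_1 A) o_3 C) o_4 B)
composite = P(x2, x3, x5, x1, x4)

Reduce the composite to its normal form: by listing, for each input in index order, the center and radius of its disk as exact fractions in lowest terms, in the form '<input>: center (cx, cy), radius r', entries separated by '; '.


Only the slot chain above each x matters under D; compose those maps.
input x2: applying the 2 nested substitutions gives center (9/16, -9/16), radius 1/64
input x3: applying the 2 nested substitutions gives center (7/16, -1/2), radius 1/40
input x5: applying the 2 nested substitutions gives center (0, 3/5), radius 1/25
input x1: applying the 3 nested substitutions gives center (1/10, 63/160), radius 1/360
input x4: applying the 3 nested substitutions gives center (1/10, 33/80), radius 1/400

x1: center (1/10, 63/160), radius 1/360; x2: center (9/16, -9/16), radius 1/64; x3: center (7/16, -1/2), radius 1/40; x4: center (1/10, 33/80), radius 1/400; x5: center (0, 3/5), radius 1/25


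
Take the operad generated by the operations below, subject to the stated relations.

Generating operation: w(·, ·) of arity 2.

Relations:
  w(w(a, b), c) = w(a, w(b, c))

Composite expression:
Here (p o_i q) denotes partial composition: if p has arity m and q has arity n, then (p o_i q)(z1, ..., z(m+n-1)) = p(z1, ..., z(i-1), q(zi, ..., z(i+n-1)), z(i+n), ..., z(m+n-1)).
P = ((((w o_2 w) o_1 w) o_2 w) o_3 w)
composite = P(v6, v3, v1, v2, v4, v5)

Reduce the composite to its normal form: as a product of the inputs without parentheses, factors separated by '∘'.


v6 ∘ v3 ∘ v1 ∘ v2 ∘ v4 ∘ v5

Key point: w is associative — brackets drop, the v-order remains.
w(v1, v2) collapses to v1 ∘ v2
w(v3, w(v1, v2)) collapses to v3 ∘ v1 ∘ v2
w(v6, w(v3, w(v1, v2))) collapses to v6 ∘ v3 ∘ v1 ∘ v2
w(v4, v5) collapses to v4 ∘ v5
w(w(v6, w(v3, w(v1, v2))), w(v4, v5)) collapses to v6 ∘ v3 ∘ v1 ∘ v2 ∘ v4 ∘ v5


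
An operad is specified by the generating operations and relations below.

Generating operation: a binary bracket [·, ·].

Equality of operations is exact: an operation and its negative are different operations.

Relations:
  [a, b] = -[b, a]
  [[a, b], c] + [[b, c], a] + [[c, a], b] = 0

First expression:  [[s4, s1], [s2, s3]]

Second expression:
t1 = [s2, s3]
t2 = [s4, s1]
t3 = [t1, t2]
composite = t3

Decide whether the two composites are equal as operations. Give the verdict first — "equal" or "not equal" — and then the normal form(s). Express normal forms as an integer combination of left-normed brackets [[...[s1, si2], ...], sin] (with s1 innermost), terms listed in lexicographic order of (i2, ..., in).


The first composite normalizes to -[[[s1, s4], s2], s3] + [[[s1, s4], s3], s2]
The second composite normalizes to [[[s1, s4], s2], s3] - [[[s1, s4], s3], s2]
Distinct normal forms: not equal.

not equal; first: -[[[s1, s4], s2], s3] + [[[s1, s4], s3], s2]; second: [[[s1, s4], s2], s3] - [[[s1, s4], s3], s2]


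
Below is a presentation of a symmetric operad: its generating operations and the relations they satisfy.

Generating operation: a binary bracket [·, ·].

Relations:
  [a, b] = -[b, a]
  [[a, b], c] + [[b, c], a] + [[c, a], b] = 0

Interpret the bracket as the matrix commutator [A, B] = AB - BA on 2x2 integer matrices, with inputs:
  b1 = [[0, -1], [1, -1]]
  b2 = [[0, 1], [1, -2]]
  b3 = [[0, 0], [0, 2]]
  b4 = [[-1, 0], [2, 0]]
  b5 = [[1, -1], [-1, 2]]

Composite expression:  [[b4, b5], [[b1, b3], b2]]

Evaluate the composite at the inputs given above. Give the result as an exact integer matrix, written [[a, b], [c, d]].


[b4, b5] = [[2, 1], [-3, -2]]
[b1, b3] = [[0, -2], [-2, 0]]
[[b1, b3], b2] = [[0, 4], [-4, 0]]
[[b4, b5], [[b1, b3], b2]] = [[8, 16], [16, -8]]

[[8, 16], [16, -8]]


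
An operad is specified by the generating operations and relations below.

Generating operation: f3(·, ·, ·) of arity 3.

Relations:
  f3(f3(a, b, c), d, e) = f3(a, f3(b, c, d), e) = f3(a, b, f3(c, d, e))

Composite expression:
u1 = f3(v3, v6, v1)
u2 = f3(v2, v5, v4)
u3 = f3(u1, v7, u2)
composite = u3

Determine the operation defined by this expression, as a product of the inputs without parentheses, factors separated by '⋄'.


v3 ⋄ v6 ⋄ v1 ⋄ v7 ⋄ v2 ⋄ v5 ⋄ v4

Every regrouping of f3 is equal, so read the v-inputs in written order.
f3(v3, v6, v1) reduces to v3 ⋄ v6 ⋄ v1
f3(v2, v5, v4) reduces to v2 ⋄ v5 ⋄ v4
f3(f3(v3, v6, v1), v7, f3(v2, v5, v4)) reduces to v3 ⋄ v6 ⋄ v1 ⋄ v7 ⋄ v2 ⋄ v5 ⋄ v4


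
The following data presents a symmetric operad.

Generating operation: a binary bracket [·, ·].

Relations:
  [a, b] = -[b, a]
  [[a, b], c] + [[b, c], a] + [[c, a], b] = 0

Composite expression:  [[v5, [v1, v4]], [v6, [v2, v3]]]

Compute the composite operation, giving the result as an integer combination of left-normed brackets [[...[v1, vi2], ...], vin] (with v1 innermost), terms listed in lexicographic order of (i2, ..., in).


A multilinear Lie element is pinned by v1-initial words (v1 innermost).
Composite bracket: [[v5, [v1, v4]], [v6, [v2, v3]]]
The bracket unfolds into 32 signed words via [a, b] = ab - ba (2^5 = 32).
Collect the words opening with v1:
  v1v4v5v2v3v6 (sign +1) contributes +[[[[[v1, v4], v5], v2], v3], v6]
  v1v4v5v3v2v6 (sign -1) contributes -[[[[[v1, v4], v5], v3], v2], v6]
  v1v4v5v6v2v3 (sign -1) contributes -[[[[[v1, v4], v5], v6], v2], v3]
  v1v4v5v6v3v2 (sign +1) contributes +[[[[[v1, v4], v5], v6], v3], v2]

[[[[[v1, v4], v5], v2], v3], v6] - [[[[[v1, v4], v5], v3], v2], v6] - [[[[[v1, v4], v5], v6], v2], v3] + [[[[[v1, v4], v5], v6], v3], v2]


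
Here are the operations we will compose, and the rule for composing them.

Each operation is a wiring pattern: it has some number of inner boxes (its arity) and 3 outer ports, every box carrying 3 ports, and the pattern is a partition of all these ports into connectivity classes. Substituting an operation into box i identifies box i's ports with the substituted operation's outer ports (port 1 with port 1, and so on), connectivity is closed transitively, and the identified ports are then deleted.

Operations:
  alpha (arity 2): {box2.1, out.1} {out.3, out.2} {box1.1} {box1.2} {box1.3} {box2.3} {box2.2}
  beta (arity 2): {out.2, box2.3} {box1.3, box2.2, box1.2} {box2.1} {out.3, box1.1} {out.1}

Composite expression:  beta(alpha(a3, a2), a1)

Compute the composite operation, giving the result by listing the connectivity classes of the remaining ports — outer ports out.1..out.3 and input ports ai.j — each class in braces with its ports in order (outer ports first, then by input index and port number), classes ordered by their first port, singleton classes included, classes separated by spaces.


Connectivity passes through glued beta-boundaries; trace each wire chain.
alpha over (a3, a2) gives {out.1, a2.1} {out.2, out.3} {a2.2} {a2.3} {a3.1} {a3.2} {a3.3}, out.j being that stage's outer ports
beta over (a3, a2, a1) gives {out.1} {out.2, a1.3} {out.3, a2.1} {a1.1} {a1.2} {a2.2} {a2.3} {a3.1} {a3.2} {a3.3}, out.j being that stage's outer ports

{out.1} {out.2, a1.3} {out.3, a2.1} {a1.1} {a1.2} {a2.2} {a2.3} {a3.1} {a3.2} {a3.3}


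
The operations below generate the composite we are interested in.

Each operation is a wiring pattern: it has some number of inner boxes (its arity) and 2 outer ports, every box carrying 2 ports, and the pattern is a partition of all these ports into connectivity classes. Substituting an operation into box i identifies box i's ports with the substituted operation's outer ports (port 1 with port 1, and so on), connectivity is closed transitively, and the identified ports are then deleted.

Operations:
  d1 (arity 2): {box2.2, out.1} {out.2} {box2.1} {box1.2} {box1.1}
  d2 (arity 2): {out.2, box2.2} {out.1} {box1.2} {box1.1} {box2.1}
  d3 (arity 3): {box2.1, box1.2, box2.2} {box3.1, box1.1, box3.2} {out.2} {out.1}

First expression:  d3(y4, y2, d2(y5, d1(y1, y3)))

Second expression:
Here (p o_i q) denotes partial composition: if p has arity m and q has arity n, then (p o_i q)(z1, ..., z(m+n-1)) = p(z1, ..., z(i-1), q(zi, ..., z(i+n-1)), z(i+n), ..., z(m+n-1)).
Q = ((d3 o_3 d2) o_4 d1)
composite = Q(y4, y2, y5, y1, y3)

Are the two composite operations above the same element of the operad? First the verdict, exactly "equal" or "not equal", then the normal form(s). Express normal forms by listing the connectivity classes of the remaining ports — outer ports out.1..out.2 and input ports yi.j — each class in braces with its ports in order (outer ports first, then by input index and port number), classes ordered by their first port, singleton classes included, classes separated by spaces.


In normal form, the first expression is {out.1} {out.2} {y1.1} {y1.2} {y2.1, y2.2, y4.2} {y3.1} {y3.2} {y4.1} {y5.1} {y5.2}
In normal form, the second expression is {out.1} {out.2} {y1.1} {y1.2} {y2.1, y2.2, y4.2} {y3.1} {y3.2} {y4.1} {y5.1} {y5.2}
The normal forms match — equal.

equal; the common form is {out.1} {out.2} {y1.1} {y1.2} {y2.1, y2.2, y4.2} {y3.1} {y3.2} {y4.1} {y5.1} {y5.2}


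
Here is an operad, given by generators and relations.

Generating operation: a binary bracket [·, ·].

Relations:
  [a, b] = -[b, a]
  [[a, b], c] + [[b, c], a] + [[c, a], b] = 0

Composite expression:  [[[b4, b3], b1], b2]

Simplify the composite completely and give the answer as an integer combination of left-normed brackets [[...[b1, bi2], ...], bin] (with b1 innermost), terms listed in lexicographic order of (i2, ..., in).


[[[b1, b3], b4], b2] - [[[b1, b4], b3], b2]

Expand each bracket as ab - ba; the b1-initial words give the coefficients.
Composite bracket: [[[b4, b3], b1], b2]
Under [a, b] = ab - ba we get 8 signed associative words (2^3 = 8).
Words beginning with b1 determine it all:
  from b1b3b4b2, sign +1: term +[[[b1, b3], b4], b2]
  from b1b4b3b2, sign -1: term -[[[b1, b4], b3], b2]


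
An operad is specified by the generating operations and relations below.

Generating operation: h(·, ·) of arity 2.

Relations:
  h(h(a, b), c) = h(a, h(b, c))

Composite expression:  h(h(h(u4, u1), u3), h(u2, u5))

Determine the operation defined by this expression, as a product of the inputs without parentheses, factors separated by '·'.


u4 · u1 · u3 · u2 · u5


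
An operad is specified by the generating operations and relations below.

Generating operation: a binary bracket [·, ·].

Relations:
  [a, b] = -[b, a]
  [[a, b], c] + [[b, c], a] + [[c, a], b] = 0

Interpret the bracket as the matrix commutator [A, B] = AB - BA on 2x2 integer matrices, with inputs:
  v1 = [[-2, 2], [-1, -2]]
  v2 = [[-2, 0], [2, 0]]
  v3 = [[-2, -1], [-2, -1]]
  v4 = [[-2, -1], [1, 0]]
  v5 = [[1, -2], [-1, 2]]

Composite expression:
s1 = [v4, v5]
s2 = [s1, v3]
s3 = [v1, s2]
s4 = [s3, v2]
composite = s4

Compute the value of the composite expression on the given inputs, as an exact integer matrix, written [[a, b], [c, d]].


[v4, v5] = [[3, 3], [-3, -3]]
[[v4, v5], v3] = [[-9, -3], [15, 9]]
[v1, [[v4, v5], v3]] = [[27, 36], [18, -27]]
[[v1, [[v4, v5], v3]], v2] = [[72, 72], [-144, -72]]

[[72, 72], [-144, -72]]


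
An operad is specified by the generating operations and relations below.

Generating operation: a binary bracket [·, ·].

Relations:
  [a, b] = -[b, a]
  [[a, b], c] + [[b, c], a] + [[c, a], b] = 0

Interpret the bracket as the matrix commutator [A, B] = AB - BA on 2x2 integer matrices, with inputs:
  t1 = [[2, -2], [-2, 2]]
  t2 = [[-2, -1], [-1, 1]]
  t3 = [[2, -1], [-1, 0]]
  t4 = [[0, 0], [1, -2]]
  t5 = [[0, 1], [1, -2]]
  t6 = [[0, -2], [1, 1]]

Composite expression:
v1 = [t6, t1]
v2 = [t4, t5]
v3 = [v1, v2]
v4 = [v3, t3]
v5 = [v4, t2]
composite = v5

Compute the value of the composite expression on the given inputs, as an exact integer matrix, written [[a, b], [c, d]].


[t6, t1] = [[6, 2], [-2, -6]]
[t4, t5] = [[-1, 2], [0, 1]]
[[t6, t1], [t4, t5]] = [[4, 28], [4, -4]]
[[[t6, t1], [t4, t5]], t3] = [[-24, -64], [16, 24]]
[[[[t6, t1], [t4, t5]], t3], t2] = [[80, -144], [-96, -80]]

[[80, -144], [-96, -80]]


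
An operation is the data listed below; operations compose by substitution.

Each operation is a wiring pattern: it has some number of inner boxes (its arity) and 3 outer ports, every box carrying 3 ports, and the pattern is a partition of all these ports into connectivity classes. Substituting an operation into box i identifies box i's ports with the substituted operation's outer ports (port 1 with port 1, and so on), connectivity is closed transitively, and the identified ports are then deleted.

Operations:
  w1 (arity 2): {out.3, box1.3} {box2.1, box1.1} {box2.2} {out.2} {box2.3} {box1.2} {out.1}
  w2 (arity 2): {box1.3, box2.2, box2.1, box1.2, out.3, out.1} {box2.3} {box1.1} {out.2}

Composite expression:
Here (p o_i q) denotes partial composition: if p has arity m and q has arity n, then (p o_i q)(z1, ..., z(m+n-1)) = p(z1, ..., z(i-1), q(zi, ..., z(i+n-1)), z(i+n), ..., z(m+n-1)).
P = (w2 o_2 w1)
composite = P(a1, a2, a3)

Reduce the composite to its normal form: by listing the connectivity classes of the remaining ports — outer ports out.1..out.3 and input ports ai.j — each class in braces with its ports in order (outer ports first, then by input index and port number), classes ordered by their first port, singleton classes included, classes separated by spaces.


{out.1, out.3, a1.2, a1.3} {out.2} {a1.1} {a2.1, a3.1} {a2.2} {a2.3} {a3.2} {a3.3}

Two ports join when wires chain via w2-identified ports.
stage w1: inputs (a2, a3), connectivity {out.1} {out.2} {out.3, a2.3} {a2.1, a3.1} {a2.2} {a3.2} {a3.3}, out.j its boundary
stage w2: inputs (a1, a2, a3), connectivity {out.1, out.3, a1.2, a1.3} {out.2} {a1.1} {a2.1, a3.1} {a2.2} {a2.3} {a3.2} {a3.3}, out.j its boundary
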